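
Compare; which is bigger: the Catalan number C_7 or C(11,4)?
C_7

Working:
C_7 = C(14,7)/(7+1) = 3,432/8 = 429; C(11,4) = 330.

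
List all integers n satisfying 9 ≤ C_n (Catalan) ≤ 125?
4, 5

Solution: C_3=5; C_4=14; C_5=42; C_6=132. So valid n = 4, 5.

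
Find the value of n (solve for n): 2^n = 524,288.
19

Reasoning: 524,288 = 1,024 × 512 = 2^10 × 2^9 = 2^19, so n = 19.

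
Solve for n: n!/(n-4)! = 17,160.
13
n!/(n-4)! = n×(n-1)×(n-2)×(n-3), a product of 4 consecutive integers ≈ (n−1.5)^4. 17,160^(1/4) + 1.5 ≈ 12.9; check n = 13: 13×12×11×10 = 17,160 ✓. So n = 13.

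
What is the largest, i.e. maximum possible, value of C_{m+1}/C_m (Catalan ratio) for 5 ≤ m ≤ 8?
C_{m+1}/C_m = 2(2m+1)/(m+2), which increases with m. Maximum at m = 8: 2·17/10 = 17/5.
Final answer: 17/5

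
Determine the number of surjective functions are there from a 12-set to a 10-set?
Onto functions = 10! × S(12,10)
First compute S(12,10) via recurrence:
Using the Stirling recurrence: S(n,k) = k·S(n-1,k) + S(n-1,k-1)
S(12,10) = 10·S(11,10) + S(11,9)
         = 10·55 + 1155
         = 550 + 1155
         = 1,705
Then: 3628800 × 1705 = 6,187,104,000

Answer: 6,187,104,000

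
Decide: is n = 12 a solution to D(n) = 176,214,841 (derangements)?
D(12) = (12-1)·[D(11) + D(10)] = 11·[14,684,570 + 1,334,961] = 176,214,841, which equals 176,214,841.
Final answer: Yes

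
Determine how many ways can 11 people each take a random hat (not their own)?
Using D(n) = (n-1)[D(n-1) + D(n-2)]:
D(11) = (11-1) × [D(10) + D(9)]
      = 10 × [1334961 + 133496]
      = 10 × 1468457
      = 14,684,570
Final answer: 14,684,570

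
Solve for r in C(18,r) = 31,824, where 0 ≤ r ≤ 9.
C(18,r) is increasing for 0 ≤ r ≤ 9. Stepping up (C(18,r+1) = C(18,r)·(18−r)/(r+1)): C(18,1) = 18, C(18,2) = 153, C(18,3) = 816, C(18,4) = 3,060, C(18,5) = 8,568, C(18,6) = 18,564, C(18,7) = 31,824 ✓. So r = 7.
Final answer: 7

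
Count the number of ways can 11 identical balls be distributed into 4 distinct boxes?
C(11+4-1, 4-1) = C(14, 3) = 364.
Final answer: 364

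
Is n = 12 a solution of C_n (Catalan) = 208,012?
C_12 = C(24,12)/(12+1) = 2,704,156/13 = 208,012, which equals 208,012.

Answer: Yes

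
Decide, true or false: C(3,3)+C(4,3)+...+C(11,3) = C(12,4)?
Hockey stick identity gives Σ = C(12,4) = 495; RHS C(12,4) = 495.

Answer: True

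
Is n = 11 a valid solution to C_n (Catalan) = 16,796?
C_11 = C(22,11)/(11+1) = 705,432/12 = 58,786, which does not equal 16,796.

Answer: No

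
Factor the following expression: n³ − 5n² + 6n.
n(n − 2)(n − 3)

Solution: n³ − 5n² + 6n = n(n² − 5n + 6) = n(n − 2)(n − 3).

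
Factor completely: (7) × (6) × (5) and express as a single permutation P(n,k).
P(7,3) = 7!/(4)!

Product of 3 consecutive descending integers starting at 7: P(7,3) = 7!/4! = 210.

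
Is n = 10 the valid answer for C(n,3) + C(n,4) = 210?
No

Working:
C(10,3) + C(10,4) = 120 + 210 = 330, which does not equal 210.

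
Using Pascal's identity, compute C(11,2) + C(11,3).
C(11,2) + C(11,3) = C(12,3) = 220.

Answer: 220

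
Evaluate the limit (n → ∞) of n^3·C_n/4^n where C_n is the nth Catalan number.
∞

Working:
C_n ~ 4^n/(n^(3/2)√π), so n^3·C_n/4^n ~ n^(3 − 3/2)/√π → ∞.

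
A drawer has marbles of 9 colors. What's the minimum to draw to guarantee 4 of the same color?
28

Reasoning: Worst case: 3 of each = 27. One more: 28.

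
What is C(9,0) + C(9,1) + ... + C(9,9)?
Sum of binomial coefficients = 2^9 = 512.
Final answer: 512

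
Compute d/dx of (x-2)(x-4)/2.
(2x - 6)/2

Reasoning: d/dx[(x-2)(x-4)] = (x-4) + (x-2) = 2x - 6. Dividing by 2 gives (2x - 6)/2.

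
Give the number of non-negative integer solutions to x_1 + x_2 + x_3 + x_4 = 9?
220

C(9+4-1, 4-1) = 220.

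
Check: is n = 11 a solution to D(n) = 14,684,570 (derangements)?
Yes

Solution: D(11) = (11-1)·[D(10) + D(9)] = 10·[1,334,961 + 133,496] = 14,684,570, which equals 14,684,570.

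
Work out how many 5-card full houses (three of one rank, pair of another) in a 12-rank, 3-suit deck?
Triple rank: 12. Triple suits: C(3,3)=1. Pair rank: 11. Pair suits: C(3,2)=3. Total: 396.
Final answer: 396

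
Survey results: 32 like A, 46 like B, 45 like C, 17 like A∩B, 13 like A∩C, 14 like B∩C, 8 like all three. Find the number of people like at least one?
87
|A∪B∪C| = 32+46+45-17-13-14+8 = 87.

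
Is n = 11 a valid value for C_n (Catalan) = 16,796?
No

C_11 = C(22,11)/(11+1) = 705,432/12 = 58,786, which does not equal 16,796.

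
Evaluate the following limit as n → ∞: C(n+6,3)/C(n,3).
1

Reasoning: Both numerator and denominator grow as n^3/3! for large n, so the ratio → 1.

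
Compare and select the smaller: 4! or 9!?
4!

Working:
4!=24, 9!=362,880. 9! > 4!.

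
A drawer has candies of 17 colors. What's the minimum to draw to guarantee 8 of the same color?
Worst case: 7 of each = 119. One more: 120.
Final answer: 120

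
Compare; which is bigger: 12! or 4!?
12!
12!=479,001,600, 4!=24. 12! > 4!.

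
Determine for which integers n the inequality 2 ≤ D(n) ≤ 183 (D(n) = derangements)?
Using D(n) = (n−1)[D(n−1) + D(n−2)] with D(1)=0, D(2)=1: D(2)=1; D(3)=2; D(4)=9; D(5)=44; D(6)=265. So valid n = 3, 4, 5.
Final answer: 3, 4, 5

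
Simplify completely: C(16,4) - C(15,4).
455

Working:
C(16,4) - C(15,4) = C(15,3) = 455.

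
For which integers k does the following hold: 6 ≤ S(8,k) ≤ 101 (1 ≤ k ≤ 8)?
7

Working:
S(8,1)=1; S(8,2)=127; S(8,3)=966; S(8,4)=1,701; S(8,5)=1,050; S(8,6)=266; S(8,7)=28; S(8,8)=1. So valid k = 7.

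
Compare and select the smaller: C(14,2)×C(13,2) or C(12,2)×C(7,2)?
C(12,2)×C(7,2)

C(14,2)×C(13,2)=7,098, C(12,2)×C(7,2)=1,386.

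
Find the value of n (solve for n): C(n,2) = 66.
12

Working:
C(n,2) = n(n−1)/2! is increasing in n, and n(n−1) = 2!·66 = 132 ≈ (n−0.5)^2 gives n ≈ 12.0. Check: C(10,2) = 45, C(11,2) = 55, C(12,2) = 66 ✓. So n = 12.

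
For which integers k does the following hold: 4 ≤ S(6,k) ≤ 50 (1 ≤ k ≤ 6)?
S(6,1)=1; S(6,2)=31; S(6,3)=90; S(6,4)=65; S(6,5)=15; S(6,6)=1. So valid k = 2, 5.
Final answer: 2, 5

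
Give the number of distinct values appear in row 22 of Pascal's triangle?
12

Row 22 has entries C(22,0)..C(22,22); by symmetry C(22,k)=C(22,22-k), giving 12 distinct values.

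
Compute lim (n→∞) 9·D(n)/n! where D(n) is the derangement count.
D(n)/n! → 1/e, so 9·D(n)/n! → 9/e.

Answer: 9/e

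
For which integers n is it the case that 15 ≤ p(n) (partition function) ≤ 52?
7, 8, 9, 10

Reasoning: Tabulating p(n) via p(n) = p(n−1) + p(n−2) − p(n−5) − p(n−7) + …: p(6)=11; p(7)=15; p(8)=22; p(9)=30; p(10)=42; p(11)=56. So valid n = 7, 8, 9, 10.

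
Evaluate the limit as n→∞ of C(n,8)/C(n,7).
C(n,8)/C(n,7) = (n-7)/8 → ∞ as n → ∞.
Final answer: ∞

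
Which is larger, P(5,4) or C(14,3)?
C(14,3)

Reasoning: P(5,4)=120, C(14,3)=364.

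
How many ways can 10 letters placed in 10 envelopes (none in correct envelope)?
Using D(n) = (n-1)[D(n-1) + D(n-2)]:
D(10) = (10-1) × [D(9) + D(8)]
      = 9 × [133496 + 14833]
      = 9 × 148329
      = 1,334,961

Answer: 1,334,961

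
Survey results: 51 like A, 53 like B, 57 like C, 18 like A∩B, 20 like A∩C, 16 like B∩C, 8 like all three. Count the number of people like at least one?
115

Working:
|A∪B∪C| = 51+53+57-18-20-16+8 = 115.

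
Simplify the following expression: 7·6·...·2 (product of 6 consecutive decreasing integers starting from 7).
5,040
This is P(7,6) = 7!/(1)! = 5,040.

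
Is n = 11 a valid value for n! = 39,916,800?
11! = 11·10! = 11·3,628,800 = 39,916,800, which equals 39,916,800.

Answer: Yes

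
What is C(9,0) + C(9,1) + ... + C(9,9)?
Sum of binomial coefficients = 2^9 = 512.

Answer: 512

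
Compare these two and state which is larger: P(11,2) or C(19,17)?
C(19,17)

P(11,2)=110, C(19,17)=171.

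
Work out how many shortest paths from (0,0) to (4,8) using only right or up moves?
Choose 4 rights from 12 moves: C(12,4) = 495.

Answer: 495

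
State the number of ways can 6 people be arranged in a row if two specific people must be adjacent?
Treat pair as unit: (6-1)! arrangements × 2 internal orders = 240.
Final answer: 240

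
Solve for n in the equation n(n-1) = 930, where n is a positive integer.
31

Explanation: n² − n − 930 = 0, so n = (1 ± √(1 + 4·930))/2 = (1 ± √3,721)/2 = (1 ± 61)/2, i.e. n = 31 or n = -30. Taking the positive root, n = 31 (check: 31×30 = 930).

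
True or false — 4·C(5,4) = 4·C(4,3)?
False
Absorption identity k·C(n,k) = n·C(n-1,k-1). LHS = 4·5 = 20; RHS = 4·4 = 16.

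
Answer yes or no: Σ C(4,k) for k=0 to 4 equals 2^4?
Yes
Binomial theorem: Σ C(4,k) = (1+1)^4 = 2^4 = 16; RHS 2^4 = 16.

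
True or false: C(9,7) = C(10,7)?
False

Reasoning: LHS = C(9,7) = 36; RHS = C(10,7) = 120. 36 ≠ 120, so the statement does not hold.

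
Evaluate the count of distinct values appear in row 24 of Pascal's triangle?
13

Reasoning: Row 24 has entries C(24,0)..C(24,24); by symmetry C(24,k)=C(24,24-k), giving 13 distinct values.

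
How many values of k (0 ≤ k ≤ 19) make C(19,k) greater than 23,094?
8

Working:
Row 19 is unimodal and symmetric about k=19/2. C(19,5)=11,628 ≤ 23,094; C(19,6)=27,132 > 23,094; by symmetry C(19,k) > 23,094 for k = 6..13. That's 13 - 6 + 1 = 8 values.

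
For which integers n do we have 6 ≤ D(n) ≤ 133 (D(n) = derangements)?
Using D(n) = (n−1)[D(n−1) + D(n−2)] with D(1)=0, D(2)=1: D(3)=2; D(4)=9; D(5)=44; D(6)=265. So valid n = 4, 5.

Answer: 4, 5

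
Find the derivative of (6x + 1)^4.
24(6x + 1)^3

Working:
Chain rule: 4(6x+1)^{3} × 6 = 24(6x+1)^{3}.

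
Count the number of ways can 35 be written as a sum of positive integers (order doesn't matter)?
Pentagonal recurrence p(n) = p(n−1) + p(n−2) − p(n−5) − p(n−7) + …: p(35) = p(34) + p(33) − p(30) − p(28) + p(23) + p(20) − p(13) − p(9) + p(0) = 12,310 + 10,143 − 5,604 − 3,718 + 1,255 + 627 − 101 − 30 + 1 = 14,883.
Final answer: 14,883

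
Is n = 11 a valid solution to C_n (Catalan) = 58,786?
C_11 = C(22,11)/(11+1) = 705,432/12 = 58,786, which equals 58,786.

Answer: Yes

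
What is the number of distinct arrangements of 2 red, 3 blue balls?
10
Multinomial: 5!/(2! × 3!) = 10.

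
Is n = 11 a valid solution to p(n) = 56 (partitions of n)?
Yes

Pentagonal recurrence p(n) = p(n−1) + p(n−2) − p(n−5) − p(n−7) + …: p(11) = p(10) + p(9) − p(6) − p(4) = 42 + 30 − 11 − 5 = 56, which equals 56.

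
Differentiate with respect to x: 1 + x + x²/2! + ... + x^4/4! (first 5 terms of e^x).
1 + x + x²/2! + ... + x^3/3!

Reasoning: Differentiating term by term gives the first 4 terms of e^x.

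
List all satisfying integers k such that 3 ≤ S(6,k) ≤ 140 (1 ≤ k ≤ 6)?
2, 3, 4, 5

Working:
S(6,1)=1; S(6,2)=31; S(6,3)=90; S(6,4)=65; S(6,5)=15; S(6,6)=1. So valid k = 2, 3, 4, 5.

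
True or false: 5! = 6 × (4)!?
False

5! = 5 × 4! = 120, but 6 × 4! = 144.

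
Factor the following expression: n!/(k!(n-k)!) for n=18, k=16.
C(18,16) = 153

Reasoning: This is the binomial coefficient C(18,16) = 153.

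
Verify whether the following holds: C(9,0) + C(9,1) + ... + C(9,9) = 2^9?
True

Working:
Binomial theorem with x = y = 1: Σ C(9,i) = (1+1)^9 = 2^9 = 512. The statement holds.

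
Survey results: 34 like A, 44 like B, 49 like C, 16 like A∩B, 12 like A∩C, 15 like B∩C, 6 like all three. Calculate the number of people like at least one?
90

|A∪B∪C| = 34+44+49-16-12-15+6 = 90.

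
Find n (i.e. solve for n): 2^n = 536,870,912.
29

Working:
536,870,912 = 1,024 × 1,024 × 512 = 2^10 × 2^10 × 2^9 = 2^29, so n = 29.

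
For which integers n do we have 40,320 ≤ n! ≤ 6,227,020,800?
8, 9, 10, 11, 12, 13

Explanation: n! is strictly increasing; 8! = 40,320 and 13! = 6,227,020,800, so valid n = 8, 9, 10, 11, 12, 13.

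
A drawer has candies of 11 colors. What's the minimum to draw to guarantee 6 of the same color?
56

Explanation: Worst case: 5 of each = 55. One more: 56.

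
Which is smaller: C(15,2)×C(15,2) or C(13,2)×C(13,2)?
C(15,2)×C(15,2)=11,025, C(13,2)×C(13,2)=6,084.
Final answer: C(13,2)×C(13,2)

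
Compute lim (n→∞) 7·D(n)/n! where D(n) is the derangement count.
7/e
D(n)/n! → 1/e, so 7·D(n)/n! → 7/e.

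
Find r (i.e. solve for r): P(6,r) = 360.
4

Explanation: P(6,r) = 6·5·…·(6−r+1), a product of r factors. Multiplying down from 6: 6 = 6; 6·5 = 30; 6·5·4 = 120; 6·5·4·3 = 360 ✓ (4 factors). So r = 4.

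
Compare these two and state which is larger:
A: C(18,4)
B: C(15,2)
A

Working:
A=C(18,4)=3,060, B=C(15,2)=105.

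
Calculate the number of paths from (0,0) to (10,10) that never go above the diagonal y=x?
16,796
Counted by the Catalan number C_10: C_10 = C(20,10)/(10+1) = 184,756/11 = 16,796.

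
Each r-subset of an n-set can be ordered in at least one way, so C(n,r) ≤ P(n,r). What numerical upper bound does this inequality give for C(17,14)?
P(17,14) = 17·16·15·14·13·12·11·10·9·8·7·6·5·4 = 59,281,238,016,000, so C(17,14) ≤ 59,281,238,016,000. (The bound is loose by a factor of 14! = 87,178,291,200: C(17,14) = 59,281,238,016,000/87,178,291,200 = 680.)

Answer: 59,281,238,016,000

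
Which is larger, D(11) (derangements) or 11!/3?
D(11) = (11-1)·[D(10) + D(9)] = 10·[1,334,961 + 133,496] = 14,684,570; 11!/3 = 39,916,800/3 = 13,305,600.
Final answer: D(11)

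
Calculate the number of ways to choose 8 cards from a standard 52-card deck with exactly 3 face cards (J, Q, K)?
12 face cards and 40 non-face cards: C(12,3) × C(40,5) = 220 × 658,008 = 144,761,760.
Final answer: 144,761,760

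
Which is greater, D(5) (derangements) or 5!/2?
5!/2
D(5) = (5-1)·[D(4) + D(3)] = 4·[9 + 2] = 44; 5!/2 = 120/2 = 60.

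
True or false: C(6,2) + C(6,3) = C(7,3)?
True
Pascal's identity C(n,k) + C(n,k+1) = C(n+1,k+1): 15 + 20 = 35 = C(7,3).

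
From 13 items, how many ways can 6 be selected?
1,716
C(13,6) = 13! / (6! × (13-6)!)
         = 13! / (6! × 7!)
         = 1,716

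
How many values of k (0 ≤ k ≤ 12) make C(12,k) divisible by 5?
4

Reasoning: Checking C(12,k) mod 5 for k = 0..12: divisible at k = 3, 4, 8, 9. That's 4 values.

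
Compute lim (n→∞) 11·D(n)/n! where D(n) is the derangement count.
11/e

Explanation: D(n)/n! → 1/e, so 11·D(n)/n! → 11/e.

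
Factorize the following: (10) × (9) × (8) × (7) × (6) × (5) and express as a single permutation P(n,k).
Product of 6 consecutive descending integers starting at 10: P(10,6) = 10!/4! = 151,200.
Final answer: P(10,6) = 10!/(4)!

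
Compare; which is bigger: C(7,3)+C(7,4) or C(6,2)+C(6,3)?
C(7,3)+C(7,4)

Explanation: First=70, Second=35.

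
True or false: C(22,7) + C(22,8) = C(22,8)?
Pascal's identity gives C(23,8) = 490,314, whereas C(22,8) = 319,770.

Answer: False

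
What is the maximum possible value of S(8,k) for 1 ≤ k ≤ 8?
1,701

Solution: Row S(8,k) for k = 1..8 (via S(n,k) = k·S(n−1,k) + S(n−1,k−1)): 1, 127, 966, 1,701, 1,050, 266, 28, 1. The row is unimodal; maximum at k = 4: 1,701.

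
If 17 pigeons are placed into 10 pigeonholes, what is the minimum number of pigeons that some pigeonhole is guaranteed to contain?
Pigeonhole: ⌈17/10⌉ = 2.
Final answer: 2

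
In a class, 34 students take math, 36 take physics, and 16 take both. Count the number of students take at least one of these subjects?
54

|A∪B| = |A|+|B|-|A∩B| = 34+36-16 = 54.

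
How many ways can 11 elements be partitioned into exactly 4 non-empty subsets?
145,750

Solution: This equals S(11,4), the Stirling number of the 2nd kind.
Using the Stirling recurrence: S(n,k) = k·S(n-1,k) + S(n-1,k-1)
S(11,4) = 4·S(10,4) + S(10,3)
         = 4·34105 + 9330
         = 136420 + 9330
         = 145,750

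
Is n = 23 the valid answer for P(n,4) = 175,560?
P(23,4) = 23·22·21·20 = 212,520, which does not equal 175,560.

Answer: No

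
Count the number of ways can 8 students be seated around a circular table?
5,040
Circular arrangements: (8-1)! = 5,040.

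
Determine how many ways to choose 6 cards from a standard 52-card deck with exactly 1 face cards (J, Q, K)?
7,896,096
12 face cards and 40 non-face cards: C(12,1) × C(40,5) = 12 × 658,008 = 7,896,096.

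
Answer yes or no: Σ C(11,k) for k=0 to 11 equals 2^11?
Binomial theorem: Σ C(11,k) = (1+1)^11 = 2^11 = 2,048; RHS 2^11 = 2,048.

Answer: Yes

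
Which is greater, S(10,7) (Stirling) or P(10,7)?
S(10,7) = 7·S(9,7) + S(9,6) = 7·462 + 2,646 = 5,880; P(10,7) = 604,800.

Answer: P(10,7)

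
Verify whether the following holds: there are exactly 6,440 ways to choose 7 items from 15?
C(15,7) = 6,435 ≠ 6440.

Answer: False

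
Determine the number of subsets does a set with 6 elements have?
64

Reasoning: Each element can be included or excluded: 2^6 = 64.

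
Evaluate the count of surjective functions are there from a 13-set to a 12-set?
37,362,124,800
Onto functions = 12! × S(13,12)
First compute S(13,12) via recurrence:
Using the Stirling recurrence: S(n,k) = k·S(n-1,k) + S(n-1,k-1)
S(13,12) = 12·S(12,12) + S(12,11)
         = 12·1 + 66
         = 12 + 66
         = 78
Then: 479001600 × 78 = 37,362,124,800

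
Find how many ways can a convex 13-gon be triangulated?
58,786

Using the Catalan number formula: C_n = C(2n, n) / (n+1)
C_11 = C(22, 11) / (11+1)
     = 705432 / 12
     = 58,786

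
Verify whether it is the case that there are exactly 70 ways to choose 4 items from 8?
True

Working:
C(8,4) = 70.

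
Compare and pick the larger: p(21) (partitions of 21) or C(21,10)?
Pentagonal recurrence p(n) = p(n−1) + p(n−2) − p(n−5) − p(n−7) + …: p(21) = p(20) + p(19) − p(16) − p(14) + p(9) + p(6) = 627 + 490 − 231 − 135 + 30 + 11 = 792; C(21,10) = 352,716.
Final answer: C(21,10)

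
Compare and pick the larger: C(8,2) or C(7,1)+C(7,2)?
Equal

Solution: By Pascal's identity: C(8,2) = C(7,1)+C(7,2) = 28. Equal.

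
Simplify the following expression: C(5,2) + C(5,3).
20

By Pascal's identity: C(6,3) = 20.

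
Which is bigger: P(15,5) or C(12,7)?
P(15,5)

Reasoning: P(15,5)=360,360, C(12,7)=792.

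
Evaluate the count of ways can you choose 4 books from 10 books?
210
C(10,4) = 10! / (4! × (10-4)!)
         = 10! / (4! × 6!)
         = 210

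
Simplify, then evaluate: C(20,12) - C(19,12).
C(20,12) - C(19,12) = C(19,11) = 75,582.
Final answer: 75,582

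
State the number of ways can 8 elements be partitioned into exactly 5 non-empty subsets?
1,050

This equals S(8,5), the Stirling number of the 2nd kind.
Using the Stirling recurrence: S(n,k) = k·S(n-1,k) + S(n-1,k-1)
S(8,5) = 5·S(7,5) + S(7,4)
         = 5·140 + 350
         = 700 + 350
         = 1,050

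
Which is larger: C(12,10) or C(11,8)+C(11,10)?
C(12,10)=66; C(11,8)+C(11,10)=165+11=176.
Final answer: C(11,8)+C(11,10)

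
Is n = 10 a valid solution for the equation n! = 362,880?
No

10! = 10·9! = 10·362,880 = 3,628,800, which does not equal 362,880.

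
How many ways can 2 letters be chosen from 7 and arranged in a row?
42
P(7,2) = 7!/(7-2)! = 42.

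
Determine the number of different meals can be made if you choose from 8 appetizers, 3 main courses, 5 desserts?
120

Working:
By the multiplication principle: 8 × 3 × 5 = 120.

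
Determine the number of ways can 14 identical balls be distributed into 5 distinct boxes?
C(14+5-1, 5-1) = C(18, 4) = 3,060.
Final answer: 3,060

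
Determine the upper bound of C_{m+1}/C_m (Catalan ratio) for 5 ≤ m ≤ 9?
38/11

Explanation: C_{m+1}/C_m = 2(2m+1)/(m+2), which increases with m. Maximum at m = 9: 2·19/11 = 38/11.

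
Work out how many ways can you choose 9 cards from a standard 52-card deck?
3,679,075,400

Solution: C(52,9) = 3,679,075,400.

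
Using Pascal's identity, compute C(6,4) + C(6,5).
21

Reasoning: C(6,4) + C(6,5) = C(7,5) = 21.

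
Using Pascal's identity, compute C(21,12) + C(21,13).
497,420
C(21,12) + C(21,13) = C(22,13) = 497,420.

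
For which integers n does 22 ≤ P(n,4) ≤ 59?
4

Working:
P(3,4)=0; P(4,4)=24; P(5,4)=120. So valid n = 4.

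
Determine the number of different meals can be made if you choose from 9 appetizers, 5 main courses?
By the multiplication principle: 9 × 5 = 45.
Final answer: 45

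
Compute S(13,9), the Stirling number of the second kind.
Using the Stirling recurrence: S(n,k) = k·S(n-1,k) + S(n-1,k-1)
S(13,9) = 9·S(12,9) + S(12,8)
         = 9·22275 + 159027
         = 200475 + 159027
         = 359,502
Final answer: 359,502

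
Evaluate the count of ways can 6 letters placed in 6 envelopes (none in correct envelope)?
265

Using D(n) = (n-1)[D(n-1) + D(n-2)]:
D(6) = (6-1) × [D(5) + D(4)]
      = 5 × [44 + 9]
      = 5 × 53
      = 265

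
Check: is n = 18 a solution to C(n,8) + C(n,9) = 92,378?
Yes
C(18,8) + C(18,9) = 43,758 + 48,620 = 92,378, which equals 92,378.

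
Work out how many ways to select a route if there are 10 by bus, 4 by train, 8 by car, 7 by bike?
29

Reasoning: By the addition principle: 10 + 4 + 8 + 7 = 29.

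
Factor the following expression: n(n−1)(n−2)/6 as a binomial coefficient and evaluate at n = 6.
n(n−1)(n−2)/6 = n!/(3!(n−3)!) = C(n,3). At n = 6: C(6,3) = 20.
Final answer: C(n,3); C(6,3) = 20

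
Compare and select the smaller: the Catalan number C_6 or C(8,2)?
C(8,2)

Working:
C_6 = C(12,6)/(6+1) = 924/7 = 132; C(8,2) = 28.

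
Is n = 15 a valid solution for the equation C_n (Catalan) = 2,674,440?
No

Working:
C_15 = C(30,15)/(15+1) = 155,117,520/16 = 9,694,845, which does not equal 2,674,440.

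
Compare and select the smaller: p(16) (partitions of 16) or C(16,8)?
p(16)

Explanation: Pentagonal recurrence p(n) = p(n−1) + p(n−2) − p(n−5) − p(n−7) + …: p(16) = p(15) + p(14) − p(11) − p(9) + p(4) + p(1) = 176 + 135 − 56 − 30 + 5 + 1 = 231; C(16,8) = 12,870.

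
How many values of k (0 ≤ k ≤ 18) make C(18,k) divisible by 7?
4

Working:
Checking C(18,k) mod 7 for k = 0..18: divisible at k = 5, 6, 12, 13. That's 4 values.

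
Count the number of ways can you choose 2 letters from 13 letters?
C(13,2) = 13! / (2! × (13-2)!)
         = 13! / (2! × 11!)
         = 78

Answer: 78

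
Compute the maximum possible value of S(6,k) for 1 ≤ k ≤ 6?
90

Explanation: Row S(6,k) for k = 1..6 (via S(n,k) = k·S(n−1,k) + S(n−1,k−1)): 1, 31, 90, 65, 15, 1. The row is unimodal; maximum at k = 3: 90.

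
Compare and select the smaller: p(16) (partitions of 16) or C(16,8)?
p(16)

Explanation: Pentagonal recurrence p(n) = p(n−1) + p(n−2) − p(n−5) − p(n−7) + …: p(16) = p(15) + p(14) − p(11) − p(9) + p(4) + p(1) = 176 + 135 − 56 − 30 + 5 + 1 = 231; C(16,8) = 12,870.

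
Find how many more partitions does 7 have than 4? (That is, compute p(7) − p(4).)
10

Explanation: Pentagonal recurrence p(n) = p(n−1) + p(n−2) − p(n−5) − p(n−7) + …: p(7) = p(6) + p(5) − p(2) − p(0) = 11 + 7 − 2 − 1 = 15.
p(4) = p(3) + p(2) = 3 + 2 = 5.
Difference = 15 − 5 = 10.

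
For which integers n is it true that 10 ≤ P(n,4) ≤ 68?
4
P(3,4)=0; P(4,4)=24; P(5,4)=120. So valid n = 4.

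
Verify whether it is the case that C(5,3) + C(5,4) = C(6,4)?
Pascal's identity: LHS = 10 + 5 = 15; RHS = C(6,4) = 15. Both sides agree, so the statement holds.
Final answer: True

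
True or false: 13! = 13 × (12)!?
By definition n! = n × (n-1)!, so 13! = 13 × 12!.

Answer: True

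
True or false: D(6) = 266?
Derangements of 6 elements: D(6) = (6-1)·[D(5) + D(4)] = 5·[44 + 9] = 265.

Answer: False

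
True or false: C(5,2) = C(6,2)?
False

LHS = C(5,2) = 10; RHS = C(6,2) = 15. 10 ≠ 15, so the statement does not hold.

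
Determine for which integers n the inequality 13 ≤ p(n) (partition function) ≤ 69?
7, 8, 9, 10, 11

Reasoning: Tabulating p(n) via p(n) = p(n−1) + p(n−2) − p(n−5) − p(n−7) + …: p(6)=11; p(7)=15; p(8)=22; p(9)=30; p(10)=42; p(11)=56; p(12)=77. So valid n = 7, 8, 9, 10, 11.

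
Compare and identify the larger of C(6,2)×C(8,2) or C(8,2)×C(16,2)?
C(8,2)×C(16,2)

C(6,2)×C(8,2)=420, C(8,2)×C(16,2)=3,360.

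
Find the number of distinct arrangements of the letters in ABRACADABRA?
83,160

Working:
Word has 11 letters (A=5, B=2, R=2, C=1, D=1). Arrangements: 11!/Π(k!) = 83,160.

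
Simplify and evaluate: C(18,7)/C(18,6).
12/7

Solution: C(n,k+1)/C(n,k) = (n−k)/(k+1). Here (18−6)/(6+1) = 12/7 = 12/7.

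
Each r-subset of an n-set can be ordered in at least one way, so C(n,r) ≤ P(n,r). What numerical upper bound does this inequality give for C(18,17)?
P(18,17) = 18·17·16·15·14·13·12·11·10·9·8·7·6·5·4·3·2 = 6,402,373,705,728,000, so C(18,17) ≤ 6,402,373,705,728,000. (The bound is loose by a factor of 17! = 355,687,428,096,000: C(18,17) = 6,402,373,705,728,000/355,687,428,096,000 = 18.)
Final answer: 6,402,373,705,728,000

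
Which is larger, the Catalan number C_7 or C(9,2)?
C_7 = C(14,7)/(7+1) = 3,432/8 = 429; C(9,2) = 36.
Final answer: C_7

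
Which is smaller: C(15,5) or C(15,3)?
C(15,3)

Solution: C(15,5)=3,003, C(15,3)=455.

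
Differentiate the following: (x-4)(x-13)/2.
(2x - 17)/2

Explanation: d/dx[(x-4)(x-13)] = (x-13) + (x-4) = 2x - 17. Dividing by 2 gives (2x - 17)/2.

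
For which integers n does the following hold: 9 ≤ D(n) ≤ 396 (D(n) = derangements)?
Using D(n) = (n−1)[D(n−1) + D(n−2)] with D(1)=0, D(2)=1: D(3)=2; D(4)=9; D(5)=44; D(6)=265; D(7)=1,854. So valid n = 4, 5, 6.

Answer: 4, 5, 6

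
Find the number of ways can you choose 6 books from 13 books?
1,716

Solution: C(13,6) = 13! / (6! × (13-6)!)
         = 13! / (6! × 7!)
         = 1,716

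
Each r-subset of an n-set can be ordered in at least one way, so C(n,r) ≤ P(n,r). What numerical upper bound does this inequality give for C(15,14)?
1,307,674,368,000

Working:
P(15,14) = 15·14·13·12·11·10·9·8·7·6·5·4·3·2 = 1,307,674,368,000, so C(15,14) ≤ 1,307,674,368,000. (The bound is loose by a factor of 14! = 87,178,291,200: C(15,14) = 1,307,674,368,000/87,178,291,200 = 15.)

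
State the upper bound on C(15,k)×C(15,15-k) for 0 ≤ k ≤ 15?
41,409,225

Working:
C(15,k)·C(15,15-k) = C(15,k)², maximised at the centre k = 7: C(15,7)² = 41,409,225.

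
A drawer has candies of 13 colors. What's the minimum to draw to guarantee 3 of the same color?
27
Worst case: 2 of each = 26. One more: 27.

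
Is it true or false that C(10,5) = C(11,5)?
LHS = C(10,5) = 252; RHS = C(11,5) = 462. 252 ≠ 462, so the statement does not hold.
Final answer: False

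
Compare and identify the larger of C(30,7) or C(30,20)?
C(30,7)=2,035,800, C(30,20)=30,045,015.
Final answer: C(30,20)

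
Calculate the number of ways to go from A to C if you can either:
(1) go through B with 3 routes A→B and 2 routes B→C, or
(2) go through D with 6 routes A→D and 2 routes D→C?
18

Solution: Route via B: 3×2=6. Route via D: 6×2=12. Total: 18.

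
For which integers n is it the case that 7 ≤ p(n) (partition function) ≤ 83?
5, 6, 7, 8, 9, 10, 11, 12

Working:
Tabulating p(n) via p(n) = p(n−1) + p(n−2) − p(n−5) − p(n−7) + …: p(4)=5; p(5)=7; p(6)=11; p(7)=15; p(8)=22; p(9)=30; p(10)=42; p(11)=56; p(12)=77; p(13)=101. So valid n = 5, 6, 7, 8, 9, 10, 11, 12.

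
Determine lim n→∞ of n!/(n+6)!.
0

Explanation: n!/(n+6)! = 1/[(n+1)(n+2)···(n+6)] → 0 as n → ∞.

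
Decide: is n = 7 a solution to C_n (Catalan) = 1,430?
C_7 = C(14,7)/(7+1) = 3,432/8 = 429, which does not equal 1,430.

Answer: No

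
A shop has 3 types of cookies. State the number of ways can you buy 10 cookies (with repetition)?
66

Reasoning: Stars and bars: C(10+3-1, 10) = C(12, 10) = 66.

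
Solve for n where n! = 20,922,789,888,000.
n! is strictly increasing. 14! = 87,178,291,200, 15! = 1,307,674,368,000, 16! = 20,922,789,888,000 ✓. So n = 16.

Answer: 16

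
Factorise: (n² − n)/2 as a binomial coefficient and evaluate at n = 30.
C(n,2); C(30,2) = 435

(n² − n)/2 = n(n−1)/2 = C(n,2). At n = 30: C(30,2) = 435.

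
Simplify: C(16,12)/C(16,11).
C(n,k+1)/C(n,k) = (n−k)/(k+1). Here (16−11)/(11+1) = 5/12 = 5/12.
Final answer: 5/12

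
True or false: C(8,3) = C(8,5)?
True

Solution: C(8,3) = C(8,8-3) by the symmetry property; both equal 56.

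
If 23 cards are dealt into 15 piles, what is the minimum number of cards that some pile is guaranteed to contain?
Pigeonhole: ⌈23/15⌉ = 2.

Answer: 2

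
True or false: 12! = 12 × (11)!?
True

Reasoning: By definition n! = n × (n-1)!, so 12! = 12 × 11!.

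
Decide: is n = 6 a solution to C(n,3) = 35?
No

C(6,3) = 6·5·4/3! = 120/6 = 20, which does not equal 35.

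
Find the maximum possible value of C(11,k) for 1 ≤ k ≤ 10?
462

Working:
C(11,k) is maximised at the centre of the row: C(11,5) = 462.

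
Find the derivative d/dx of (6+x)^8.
8(6+x)^7

Working:
Using the power rule: d/dx (6+x)^8 = 8(6+x)^{7}.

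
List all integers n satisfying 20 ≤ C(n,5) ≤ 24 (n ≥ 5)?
7
C(6,5)=6; C(7,5)=21; C(8,5)=56. So valid n = 7.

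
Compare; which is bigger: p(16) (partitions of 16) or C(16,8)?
C(16,8)

Solution: Pentagonal recurrence p(n) = p(n−1) + p(n−2) − p(n−5) − p(n−7) + …: p(16) = p(15) + p(14) − p(11) − p(9) + p(4) + p(1) = 176 + 135 − 56 − 30 + 5 + 1 = 231; C(16,8) = 12,870.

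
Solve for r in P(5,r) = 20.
2

Working:
P(5,r) = 5·4·…·(5−r+1), a product of r factors. Multiplying down from 5: 5 = 5; 5·4 = 20 ✓ (2 factors). So r = 2.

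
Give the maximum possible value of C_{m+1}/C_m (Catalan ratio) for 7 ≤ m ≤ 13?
18/5

Explanation: C_{m+1}/C_m = 2(2m+1)/(m+2), which increases with m. Maximum at m = 13: 2·27/15 = 18/5.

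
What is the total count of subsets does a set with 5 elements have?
32
Each element can be included or excluded: 2^5 = 32.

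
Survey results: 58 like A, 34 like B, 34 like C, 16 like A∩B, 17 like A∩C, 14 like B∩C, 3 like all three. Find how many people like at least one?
82

Explanation: |A∪B∪C| = 58+34+34-16-17-14+3 = 82.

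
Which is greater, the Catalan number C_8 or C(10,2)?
C_8 = C(16,8)/(8+1) = 12,870/9 = 1,430; C(10,2) = 45.

Answer: C_8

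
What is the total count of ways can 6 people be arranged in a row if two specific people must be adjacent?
240

Reasoning: Treat pair as unit: (6-1)! arrangements × 2 internal orders = 240.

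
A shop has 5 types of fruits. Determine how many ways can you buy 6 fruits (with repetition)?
Stars and bars: C(6+5-1, 6) = C(10, 6) = 210.

Answer: 210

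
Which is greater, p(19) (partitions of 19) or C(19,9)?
C(19,9)
Pentagonal recurrence p(n) = p(n−1) + p(n−2) − p(n−5) − p(n−7) + …: p(19) = p(18) + p(17) − p(14) − p(12) + p(7) + p(4) = 385 + 297 − 135 − 77 + 15 + 5 = 490; C(19,9) = 92,378.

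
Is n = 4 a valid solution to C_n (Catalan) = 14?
Yes

Solution: C_4 = C(8,4)/(4+1) = 70/5 = 14, which equals 14.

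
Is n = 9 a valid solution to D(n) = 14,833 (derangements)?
No

Reasoning: D(9) = (9-1)·[D(8) + D(7)] = 8·[14,833 + 1,854] = 133,496, which does not equal 14,833.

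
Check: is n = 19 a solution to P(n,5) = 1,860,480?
No

Solution: P(19,5) = 19·18·17·16·15 = 1,395,360, which does not equal 1,860,480.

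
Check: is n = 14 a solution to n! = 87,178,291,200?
14! = 14·13! = 14·6,227,020,800 = 87,178,291,200, which equals 87,178,291,200.

Answer: Yes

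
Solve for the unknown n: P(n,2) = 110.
P(n,2) = n(n−1) is increasing in n; n(n−1) ≈ (n−0.5)^2 = 110 gives n ≈ 11.0. Check: P(9,2) = 72, P(10,2) = 90, P(11,2) = 110 ✓. So n = 11.
Final answer: 11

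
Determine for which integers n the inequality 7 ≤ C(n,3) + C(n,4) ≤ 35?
5, 6

Working:
C(4,3)+C(4,4)=5; C(5,3)+C(5,4)=15; C(6,3)+C(6,4)=35; C(7,3)+C(7,4)=70. So valid n = 5, 6.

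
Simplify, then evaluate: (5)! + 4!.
144

Solution: (5)! + 4! = (5)·4! + 4! = (5+1)·4! = 6·4! = 144.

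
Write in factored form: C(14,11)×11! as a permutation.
P(14,11)

C(14,11)×11! = [14!/(11!(3)!)]×11! = 14!/(3)! = P(14,11) = 14,529,715,200.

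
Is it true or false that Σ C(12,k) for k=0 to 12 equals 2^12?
True
Binomial theorem: Σ C(12,k) = (1+1)^12 = 2^12 = 4,096; RHS 2^12 = 4,096.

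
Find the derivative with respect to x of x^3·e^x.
Product rule: d/dx[x^3]·e^x + x^3·d/dx[e^x] = 3x^{2}e^x + x^3e^x.

Answer: (3x^2 + x^3)e^x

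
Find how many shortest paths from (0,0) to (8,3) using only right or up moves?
165

Solution: Choose 8 rights from 11 moves: C(11,8) = 165.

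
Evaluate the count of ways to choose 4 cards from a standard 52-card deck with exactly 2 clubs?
57,798

13 clubs and 39 non-clubs: C(13,2) × C(39,2) = 78 × 741 = 57,798.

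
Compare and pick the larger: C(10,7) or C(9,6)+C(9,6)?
C(9,6)+C(9,6)

Reasoning: C(10,7)=120; C(9,6)+C(9,6)=84+84=168.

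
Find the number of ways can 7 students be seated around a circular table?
720

Working:
Circular arrangements: (7-1)! = 720.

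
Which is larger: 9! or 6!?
9!

Explanation: 9!=362,880, 6!=720. 9! > 6!.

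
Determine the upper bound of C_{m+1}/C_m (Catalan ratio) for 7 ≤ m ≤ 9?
38/11
C_{m+1}/C_m = 2(2m+1)/(m+2), which increases with m. Maximum at m = 9: 2·19/11 = 38/11.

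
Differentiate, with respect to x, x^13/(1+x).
(13x^12(1+x) - x^13)/(1+x)²

Working:
Quotient rule: [13x^{12}(1+x) - x^13]/(1+x)².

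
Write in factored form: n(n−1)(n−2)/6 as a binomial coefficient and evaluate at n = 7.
C(n,3); C(7,3) = 35

Reasoning: n(n−1)(n−2)/6 = n!/(3!(n−3)!) = C(n,3). At n = 7: C(7,3) = 35.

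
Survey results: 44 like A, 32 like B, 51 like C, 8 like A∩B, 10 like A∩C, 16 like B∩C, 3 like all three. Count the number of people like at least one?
|A∪B∪C| = 44+32+51-8-10-16+3 = 96.
Final answer: 96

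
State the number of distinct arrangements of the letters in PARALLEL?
Word has 8 letters (P=1, A=2, R=1, L=3, E=1). Arrangements: 8!/Π(k!) = 3,360.

Answer: 3,360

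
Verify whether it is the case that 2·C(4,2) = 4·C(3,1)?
True

Explanation: Absorption identity k·C(n,k) = n·C(n-1,k-1). LHS = 2·6 = 12; RHS = 4·3 = 12.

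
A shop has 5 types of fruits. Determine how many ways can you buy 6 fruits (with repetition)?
Stars and bars: C(6+5-1, 6) = C(10, 6) = 210.

Answer: 210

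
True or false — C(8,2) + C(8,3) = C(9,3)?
True

Solution: Pascal's identity: LHS = 28 + 56 = 84; RHS = C(9,3) = 84. Both sides agree, so the statement holds.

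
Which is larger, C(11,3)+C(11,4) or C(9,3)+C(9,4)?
First=495, Second=210.

Answer: C(11,3)+C(11,4)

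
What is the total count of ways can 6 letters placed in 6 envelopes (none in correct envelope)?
265

Solution: Using D(n) = (n-1)[D(n-1) + D(n-2)]:
D(6) = (6-1) × [D(5) + D(4)]
      = 5 × [44 + 9]
      = 5 × 53
      = 265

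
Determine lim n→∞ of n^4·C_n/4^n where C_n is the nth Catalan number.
∞
C_n ~ 4^n/(n^(3/2)√π), so n^4·C_n/4^n ~ n^(4 − 3/2)/√π → ∞.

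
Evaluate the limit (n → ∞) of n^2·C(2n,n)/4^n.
∞

C(2n,n) ~ 4^n/√(πn), so n^2·C(2n,n)/4^n ~ n^(2 − 1/2)/√π → ∞.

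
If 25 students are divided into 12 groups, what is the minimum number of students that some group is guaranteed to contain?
3

Solution: Pigeonhole: ⌈25/12⌉ = 3.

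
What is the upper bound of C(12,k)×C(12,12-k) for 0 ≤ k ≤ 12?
C(12,k)·C(12,12-k) = C(12,k)², maximised at the centre k = 6: C(12,6)² = 853,776.

Answer: 853,776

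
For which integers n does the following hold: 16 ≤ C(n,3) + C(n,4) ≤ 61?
6

Reasoning: C(5,3)+C(5,4)=15; C(6,3)+C(6,4)=35; C(7,3)+C(7,4)=70. So valid n = 6.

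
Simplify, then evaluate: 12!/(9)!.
1,320

Reasoning: This equals 12×11×10 = 1,320.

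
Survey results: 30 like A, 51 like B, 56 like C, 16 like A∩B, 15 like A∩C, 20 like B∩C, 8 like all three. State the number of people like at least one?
94

Reasoning: |A∪B∪C| = 30+51+56-16-15-20+8 = 94.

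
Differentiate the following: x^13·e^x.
(13x^12 + x^13)e^x

Reasoning: Product rule: d/dx[x^13]·e^x + x^13·d/dx[e^x] = 13x^{12}e^x + x^13e^x.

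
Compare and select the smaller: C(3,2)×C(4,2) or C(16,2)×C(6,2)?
C(3,2)×C(4,2)
C(3,2)×C(4,2)=18, C(16,2)×C(6,2)=1,800.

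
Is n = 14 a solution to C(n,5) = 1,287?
No

Solution: C(14,5) = 14·13·12·11·10/5! = 240,240/120 = 2,002, which does not equal 1,287.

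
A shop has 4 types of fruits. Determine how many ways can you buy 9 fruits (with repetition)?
220

Explanation: Stars and bars: C(9+4-1, 9) = C(12, 9) = 220.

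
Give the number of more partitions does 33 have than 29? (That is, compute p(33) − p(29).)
5,578
Pentagonal recurrence p(n) = p(n−1) + p(n−2) − p(n−5) − p(n−7) + …: p(33) = p(32) + p(31) − p(28) − p(26) + p(21) + p(18) − p(11) − p(7) = 8,349 + 6,842 − 3,718 − 2,436 + 792 + 385 − 56 − 15 = 10,143.
p(29) = p(28) + p(27) − p(24) − p(22) + p(17) + p(14) − p(7) − p(3) = 3,718 + 3,010 − 1,575 − 1,002 + 297 + 135 − 15 − 3 = 4,565.
Difference = 10,143 − 4,565 = 5,578.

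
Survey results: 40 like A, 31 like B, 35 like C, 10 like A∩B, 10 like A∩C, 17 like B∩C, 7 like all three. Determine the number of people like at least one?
76

Solution: |A∪B∪C| = 40+31+35-10-10-17+7 = 76.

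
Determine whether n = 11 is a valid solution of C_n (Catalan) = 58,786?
Yes

Working:
C_11 = C(22,11)/(11+1) = 705,432/12 = 58,786, which equals 58,786.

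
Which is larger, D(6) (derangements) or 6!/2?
D(6) = (6-1)·[D(5) + D(4)] = 5·[44 + 9] = 265; 6!/2 = 720/2 = 360.
Final answer: 6!/2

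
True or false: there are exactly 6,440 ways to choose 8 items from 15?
False

Solution: C(15,8) = 6,435 ≠ 6440.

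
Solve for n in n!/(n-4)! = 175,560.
22

Reasoning: n!/(n-4)! = n×(n-1)×(n-2)×(n-3), a product of 4 consecutive integers ≈ (n−1.5)^4. 175,560^(1/4) + 1.5 ≈ 22.0; check n = 22: 22×21×20×19 = 175,560 ✓. So n = 22.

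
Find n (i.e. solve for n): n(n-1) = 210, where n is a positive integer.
15
n² − n − 210 = 0, so n = (1 ± √(1 + 4·210))/2 = (1 ± √841)/2 = (1 ± 29)/2, i.e. n = 15 or n = -14. Taking the positive root, n = 15 (check: 15×14 = 210).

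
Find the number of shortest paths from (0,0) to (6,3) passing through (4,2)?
45

Explanation: To (4,2): C(6,4)=15. From there: C(3,2)=3. Total: 45.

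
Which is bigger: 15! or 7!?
15!

Working:
15!=1,307,674,368,000, 7!=5,040. 15! > 7!.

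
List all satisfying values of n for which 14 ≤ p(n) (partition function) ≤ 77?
Tabulating p(n) via p(n) = p(n−1) + p(n−2) − p(n−5) − p(n−7) + …: p(6)=11; p(7)=15; p(8)=22; p(9)=30; p(10)=42; p(11)=56; p(12)=77; p(13)=101. So valid n = 7, 8, 9, 10, 11, 12.
Final answer: 7, 8, 9, 10, 11, 12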